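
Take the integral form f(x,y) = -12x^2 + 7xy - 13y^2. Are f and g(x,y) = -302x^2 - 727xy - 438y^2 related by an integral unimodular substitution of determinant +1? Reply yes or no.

D₁ = -575, D₂ = -575
f is negative-definite; reduce −f:
−f: reduced (well bottom): (12,-7,13) with a≤c, −a<b≤a
flip sign back: reduced form of f is (-12,7,-13)
g is negative-definite; reduce −g:
−g: translate: b→123 (≡727 mod 604), so (302,727,438)→(302,123,13)
−g: flip: (302,123,13)→(13,-123,302)
−g: translate: b→7 (≡-123 mod 26), so (13,-123,302)→(13,7,12)
−g: flip: (13,7,12)→(12,-7,13)
−g: reduced (well bottom): (12,-7,13) with a≤c, −a<b≤a
flip sign back: reduced form of g is (-12,7,-13)
reduced forms (-12, 7, -13) vs (-12, 7, -13) ⇒ equivalent

yes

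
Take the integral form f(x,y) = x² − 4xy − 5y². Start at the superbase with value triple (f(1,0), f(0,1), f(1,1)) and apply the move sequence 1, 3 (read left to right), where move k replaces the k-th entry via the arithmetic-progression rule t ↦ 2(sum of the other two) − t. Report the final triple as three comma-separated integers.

start (1,-5,-8) = (f(1,0),f(0,1),f(1,1))
replace slot 1: 2·((-5)+(-8)) − 1 = -27 → (-27,-5,-8)
replace slot 3: 2·((-27)+(-5)) − (-8) = -56 → (-27,-5,-56)

-27,-5,-56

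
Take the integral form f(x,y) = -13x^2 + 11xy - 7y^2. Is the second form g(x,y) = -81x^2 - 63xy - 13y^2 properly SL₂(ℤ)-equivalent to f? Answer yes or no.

D₁ = -243, D₂ = -243
f is negative-definite; reduce −f:
−f: flip: (13,-11,7)→(7,11,13)
−f: translate: b→-3 (≡11 mod 14), so (7,11,13)→(7,-3,9)
−f: reduced (well bottom): (7,-3,9) with a≤c, −a<b≤a
flip sign back: reduced form of f is (-7,3,-9)
g is negative-definite; reduce −g:
−g: flip: (81,63,13)→(13,-63,81)
−g: translate: b→-11 (≡-63 mod 26), so (13,-63,81)→(13,-11,7)
−g: flip: (13,-11,7)→(7,11,13)
−g: translate: b→-3 (≡11 mod 14), so (7,11,13)→(7,-3,9)
−g: reduced (well bottom): (7,-3,9) with a≤c, −a<b≤a
flip sign back: reduced form of g is (-7,3,-9)
reduced forms (-7, 3, -9) vs (-7, 3, -9) ⇒ equivalent

yes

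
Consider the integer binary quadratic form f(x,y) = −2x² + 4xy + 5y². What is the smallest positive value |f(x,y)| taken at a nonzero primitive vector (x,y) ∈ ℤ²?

river: ρ → (5,6,-1)
river: ρ → (-1,6,5)
river: ρ → (5,4,-2)
river: ρ → (-2,4,5)
closes: descent 0, river 4
min |a| on river = 1

1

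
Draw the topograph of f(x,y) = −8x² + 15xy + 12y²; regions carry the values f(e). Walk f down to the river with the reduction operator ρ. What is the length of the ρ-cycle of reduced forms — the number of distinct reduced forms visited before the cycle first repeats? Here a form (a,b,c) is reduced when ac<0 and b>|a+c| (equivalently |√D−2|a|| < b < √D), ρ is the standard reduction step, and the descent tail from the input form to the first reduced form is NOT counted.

D = 609, ⌊√D⌋ = 24
river: ρ → (12,9,-11)
river: ρ → (-11,13,10)
river: ρ → (10,7,-14)
river: ρ → (-14,21,3)
river: ρ → (3,21,-14)
river: ρ → (-14,7,10)
river: ρ → (10,13,-11)
river: ρ → (-11,9,12)
river: ρ → (12,15,-8)
river: ρ → (-8,17,10)
river: ρ → (10,23,-2)
river: ρ → (-2,21,21)
river: ρ → (21,21,-2)
river: ρ → (-2,23,10)
river: ρ → (10,17,-8)
river: ρ → (-8,15,12)
ρ-cycle length = 16 (tail of 0 descent steps not counted)

16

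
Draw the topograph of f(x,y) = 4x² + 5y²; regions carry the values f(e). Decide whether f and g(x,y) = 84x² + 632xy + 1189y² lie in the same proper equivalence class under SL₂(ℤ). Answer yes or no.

D₁ = -80, D₂ = -80
f: reduced (well bottom): (4,0,5) with a≤c, −a<b≤a
g: translate: b→-40 (≡632 mod 168), so (84,632,1189)→(84,-40,5)
g: flip: (84,-40,5)→(5,40,84)
g: translate: b→0 (≡40 mod 10), so (5,40,84)→(5,0,4)
g: flip: (5,0,4)→(4,0,5)
g: reduced (well bottom): (4,0,5) with a≤c, −a<b≤a
reduced forms (4, 0, 5) vs (4, 0, 5) ⇒ equivalent

yes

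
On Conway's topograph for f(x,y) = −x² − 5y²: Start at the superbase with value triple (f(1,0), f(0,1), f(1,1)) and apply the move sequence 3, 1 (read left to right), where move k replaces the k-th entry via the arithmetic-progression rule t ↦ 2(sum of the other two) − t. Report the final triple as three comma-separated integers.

start (-1,-5,-6) = (f(1,0),f(0,1),f(1,1))
replace slot 3: 2·((-1)+(-5)) − (-6) = -6 → (-1,-5,-6)
replace slot 1: 2·((-5)+(-6)) − (-1) = -21 → (-21,-5,-6)

-21,-5,-6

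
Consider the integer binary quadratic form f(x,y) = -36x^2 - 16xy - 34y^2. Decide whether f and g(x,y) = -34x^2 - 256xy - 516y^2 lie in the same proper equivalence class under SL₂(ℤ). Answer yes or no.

D₁ = -4640, D₂ = -4640
f is negative-definite; reduce −f:
−f: flip: (36,16,34)→(34,-16,36)
−f: reduced (well bottom): (34,-16,36) with a≤c, −a<b≤a
flip sign back: reduced form of f is (-34,16,-36)
g is negative-definite; reduce −g:
−g: translate: b→-16 (≡256 mod 68), so (34,256,516)→(34,-16,36)
−g: reduced (well bottom): (34,-16,36) with a≤c, −a<b≤a
flip sign back: reduced form of g is (-34,16,-36)
reduced forms (-34, 16, -36) vs (-34, 16, -36) ⇒ equivalent

yes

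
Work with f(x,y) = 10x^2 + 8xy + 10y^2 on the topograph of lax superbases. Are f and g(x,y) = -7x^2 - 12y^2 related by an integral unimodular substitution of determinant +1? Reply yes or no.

D₁ = -336, D₂ = -336
f: reduced (well bottom): (10,8,10) with a≤c, −a<b≤a
g is negative-definite; reduce −g:
−g: reduced (well bottom): (7,0,12) with a≤c, −a<b≤a
flip sign back: reduced form of g is (-7,0,-12)
reduced forms (10, 8, 10) vs (-7, 0, -12) ⇒ inequivalent

no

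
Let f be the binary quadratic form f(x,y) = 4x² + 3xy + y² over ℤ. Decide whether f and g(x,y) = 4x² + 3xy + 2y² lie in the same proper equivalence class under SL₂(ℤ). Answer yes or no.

D₁ = -7, D₂ = -23
discriminants differ ⇒ not SL₂(ℤ)-equivalent

no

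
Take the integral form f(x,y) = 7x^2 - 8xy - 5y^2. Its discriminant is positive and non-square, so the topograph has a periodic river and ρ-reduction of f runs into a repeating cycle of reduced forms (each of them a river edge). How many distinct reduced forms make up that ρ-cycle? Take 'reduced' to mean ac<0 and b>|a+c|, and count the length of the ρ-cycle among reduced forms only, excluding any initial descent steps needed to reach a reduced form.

D = 204, ⌊√D⌋ = 14
descent: ρ → (-5,8,7)  [lands on river]
river: ρ → (7,6,-6)
river: ρ → (-6,6,7)
river: ρ → (7,8,-5)
river: ρ → (-5,12,3)
river: ρ → (3,12,-5)
ρ-cycle length = 6 (tail of 1 descent step not counted)

6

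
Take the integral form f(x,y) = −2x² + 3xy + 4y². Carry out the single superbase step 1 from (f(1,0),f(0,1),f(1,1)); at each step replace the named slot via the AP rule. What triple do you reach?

start (-2,4,5) = (f(1,0),f(0,1),f(1,1))
replace slot 1: 2·(4+5) − (-2) = 20 → (20,4,5)

20,4,5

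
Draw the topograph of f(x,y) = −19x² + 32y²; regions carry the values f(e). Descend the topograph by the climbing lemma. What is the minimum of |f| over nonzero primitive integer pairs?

descent: ρ → (32,0,-19)
descent: ρ → (-19,38,13)  [lands on river]
river: ρ → (13,40,-16)
river: ρ → (-16,24,29)
river: ρ → (29,34,-11)
river: ρ → (-11,32,32)
river: ρ → (32,32,-11)
river: ρ → (-11,34,29)
river: ρ → (29,24,-16)
river: ρ → (-16,40,13)
river: ρ → (13,38,-19)
closes: descent 2, river 10
min |a| on river = 11

11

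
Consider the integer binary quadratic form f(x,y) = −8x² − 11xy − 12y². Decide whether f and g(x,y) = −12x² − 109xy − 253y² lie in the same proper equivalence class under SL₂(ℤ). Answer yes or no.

D₁ = -263, D₂ = -263
f is negative-definite; reduce −f:
−f: translate: b→-5 (≡11 mod 16), so (8,11,12)→(8,-5,9)
−f: reduced (well bottom): (8,-5,9) with a≤c, −a<b≤a
flip sign back: reduced form of f is (-8,5,-9)
g is negative-definite; reduce −g:
−g: translate: b→-11 (≡109 mod 24), so (12,109,253)→(12,-11,8)
−g: flip: (12,-11,8)→(8,11,12)
−g: translate: b→-5 (≡11 mod 16), so (8,11,12)→(8,-5,9)
−g: reduced (well bottom): (8,-5,9) with a≤c, −a<b≤a
flip sign back: reduced form of g is (-8,5,-9)
reduced forms (-8, 5, -9) vs (-8, 5, -9) ⇒ equivalent

yes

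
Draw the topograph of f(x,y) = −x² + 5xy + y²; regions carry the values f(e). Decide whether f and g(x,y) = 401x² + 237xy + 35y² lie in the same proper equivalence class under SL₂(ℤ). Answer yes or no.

D₁ = 29, D₂ = 29
river cycle of f (length 2): (1, 5, -1), (-1, 5, 1)
river cycle of g (length 2): (-1, 5, 1), (1, 5, -1)
cycles coincide ⇒ equivalent

yes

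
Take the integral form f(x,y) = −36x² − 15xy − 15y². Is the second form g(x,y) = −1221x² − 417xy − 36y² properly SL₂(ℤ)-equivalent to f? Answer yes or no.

D₁ = -1935, D₂ = -1935
f is negative-definite; reduce −f:
−f: flip: (36,15,15)→(15,-15,36)
−f: translate: b→15 (≡-15 mod 30), so (15,-15,36)→(15,15,36)
−f: reduced (well bottom): (15,15,36) with a≤c, −a<b≤a
flip sign back: reduced form of f is (-15,-15,-36)
g is negative-definite; reduce −g:
−g: flip: (1221,417,36)→(36,-417,1221)
−g: translate: b→15 (≡-417 mod 72), so (36,-417,1221)→(36,15,15)
−g: flip: (36,15,15)→(15,-15,36)
−g: translate: b→15 (≡-15 mod 30), so (15,-15,36)→(15,15,36)
−g: reduced (well bottom): (15,15,36) with a≤c, −a<b≤a
flip sign back: reduced form of g is (-15,-15,-36)
reduced forms (-15, -15, -36) vs (-15, -15, -36) ⇒ equivalent

yes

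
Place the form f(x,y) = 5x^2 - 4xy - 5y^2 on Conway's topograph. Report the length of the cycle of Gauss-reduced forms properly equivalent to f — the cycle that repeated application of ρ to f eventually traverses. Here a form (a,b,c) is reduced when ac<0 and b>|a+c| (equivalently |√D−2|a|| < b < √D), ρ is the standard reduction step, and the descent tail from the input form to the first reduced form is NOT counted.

D = 116, ⌊√D⌋ = 10
descent: ρ → (-5,4,5)  [lands on river]
river: ρ → (5,6,-4)
river: ρ → (-4,10,1)
river: ρ → (1,10,-4)
river: ρ → (-4,6,5)
river: ρ → (5,4,-5)
river: ρ → (-5,6,4)
river: ρ → (4,10,-1)
river: ρ → (-1,10,4)
river: ρ → (4,6,-5)
ρ-cycle length = 10 (tail of 1 descent step not counted)

10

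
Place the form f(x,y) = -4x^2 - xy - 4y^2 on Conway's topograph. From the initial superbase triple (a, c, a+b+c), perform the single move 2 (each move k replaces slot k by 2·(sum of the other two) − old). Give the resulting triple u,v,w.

start (-4,-4,-9) = (f(1,0),f(0,1),f(1,1))
replace slot 2: 2·((-4)+(-9)) − (-4) = -22 → (-4,-22,-9)

-4,-22,-9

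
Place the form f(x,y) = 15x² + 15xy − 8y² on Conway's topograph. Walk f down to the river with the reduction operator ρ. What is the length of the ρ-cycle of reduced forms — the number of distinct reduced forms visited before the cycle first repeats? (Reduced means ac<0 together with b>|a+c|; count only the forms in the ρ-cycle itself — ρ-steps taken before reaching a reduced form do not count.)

D = 705, ⌊√D⌋ = 26
river: ρ → (-8,17,13)
river: ρ → (13,9,-12)
river: ρ → (-12,15,10)
river: ρ → (10,25,-2)
river: ρ → (-2,23,22)
river: ρ → (22,21,-3)
river: ρ → (-3,21,22)
river: ρ → (22,23,-2)
river: ρ → (-2,25,10)
river: ρ → (10,15,-12)
river: ρ → (-12,9,13)
river: ρ → (13,17,-8)
river: ρ → (-8,15,15)
river: ρ → (15,15,-8)
ρ-cycle length = 14 (tail of 0 descent steps not counted)

14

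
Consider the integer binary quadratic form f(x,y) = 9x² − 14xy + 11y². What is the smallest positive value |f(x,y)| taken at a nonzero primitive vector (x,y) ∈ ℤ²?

translate: b→4 (≡-14 mod 18), so (9,-14,11)→(9,4,6)
flip: (9,4,6)→(6,-4,9)
reduced (well bottom): (6,-4,9) with a≤c, −a<b≤a
well minimum = a = 6

6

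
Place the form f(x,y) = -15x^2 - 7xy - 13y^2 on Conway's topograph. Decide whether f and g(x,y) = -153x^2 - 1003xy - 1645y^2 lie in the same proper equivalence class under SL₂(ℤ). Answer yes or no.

D₁ = -731, D₂ = -731
f is negative-definite; reduce −f:
−f: flip: (15,7,13)→(13,-7,15)
−f: reduced (well bottom): (13,-7,15) with a≤c, −a<b≤a
flip sign back: reduced form of f is (-13,7,-15)
g is negative-definite; reduce −g:
−g: translate: b→85 (≡1003 mod 306), so (153,1003,1645)→(153,85,13)
−g: flip: (153,85,13)→(13,-85,153)
−g: translate: b→-7 (≡-85 mod 26), so (13,-85,153)→(13,-7,15)
−g: reduced (well bottom): (13,-7,15) with a≤c, −a<b≤a
flip sign back: reduced form of g is (-13,7,-15)
reduced forms (-13, 7, -15) vs (-13, 7, -15) ⇒ equivalent

yes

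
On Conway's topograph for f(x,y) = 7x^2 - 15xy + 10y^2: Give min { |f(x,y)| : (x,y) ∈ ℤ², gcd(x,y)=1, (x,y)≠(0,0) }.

translate: b→-1 (≡-15 mod 14), so (7,-15,10)→(7,-1,2)
flip: (7,-1,2)→(2,1,7)
reduced (well bottom): (2,1,7) with a≤c, −a<b≤a
well minimum = a = 2

2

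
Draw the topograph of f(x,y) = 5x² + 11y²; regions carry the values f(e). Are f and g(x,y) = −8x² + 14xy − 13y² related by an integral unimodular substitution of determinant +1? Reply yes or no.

D₁ = -220, D₂ = -220
f: reduced (well bottom): (5,0,11) with a≤c, −a<b≤a
g is negative-definite; reduce −g:
−g: translate: b→2 (≡-14 mod 16), so (8,-14,13)→(8,2,7)
−g: flip: (8,2,7)→(7,-2,8)
−g: reduced (well bottom): (7,-2,8) with a≤c, −a<b≤a
flip sign back: reduced form of g is (-7,2,-8)
reduced forms (5, 0, 11) vs (-7, 2, -8) ⇒ inequivalent

no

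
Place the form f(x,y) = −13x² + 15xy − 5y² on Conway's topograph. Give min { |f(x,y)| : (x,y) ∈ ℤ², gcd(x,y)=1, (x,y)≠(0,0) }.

translate: b→11 (≡-15 mod 26), so (13,-15,5)→(13,11,3)
flip: (13,11,3)→(3,-11,13)
translate: b→1 (≡-11 mod 6), so (3,-11,13)→(3,1,3)
reduced (well bottom): (3,1,3) with a≤c, −a<b≤a
well minimum |f| = |-3| = 3 (negative-definite)

3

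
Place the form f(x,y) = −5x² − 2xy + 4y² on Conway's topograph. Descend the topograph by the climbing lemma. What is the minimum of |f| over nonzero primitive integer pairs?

descent: ρ → (4,2,-5)  [lands on river]
river: ρ → (-5,8,1)
river: ρ → (1,8,-5)
river: ρ → (-5,2,4)
river: ρ → (4,6,-3)
river: ρ → (-3,6,4)
closes: descent 1, river 6
min |a| on river = 1

1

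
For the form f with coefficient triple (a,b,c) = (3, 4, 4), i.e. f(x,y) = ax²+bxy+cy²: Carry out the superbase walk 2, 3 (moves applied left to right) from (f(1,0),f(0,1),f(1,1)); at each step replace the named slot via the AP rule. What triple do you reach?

start (3,4,11) = (f(1,0),f(0,1),f(1,1))
replace slot 2: 2·(3+11) − 4 = 24 → (3,24,11)
replace slot 3: 2·(3+24) − 11 = 43 → (3,24,43)

3,24,43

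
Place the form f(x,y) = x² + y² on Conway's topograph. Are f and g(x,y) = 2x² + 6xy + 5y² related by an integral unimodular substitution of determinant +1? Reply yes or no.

D₁ = -4, D₂ = -4
f: reduced (well bottom): (1,0,1) with a≤c, −a<b≤a
g: translate: b→2 (≡6 mod 4), so (2,6,5)→(2,2,1)
g: flip: (2,2,1)→(1,-2,2)
g: translate: b→0 (≡-2 mod 2), so (1,-2,2)→(1,0,1)
g: reduced (well bottom): (1,0,1) with a≤c, −a<b≤a
reduced forms (1, 0, 1) vs (1, 0, 1) ⇒ equivalent

yes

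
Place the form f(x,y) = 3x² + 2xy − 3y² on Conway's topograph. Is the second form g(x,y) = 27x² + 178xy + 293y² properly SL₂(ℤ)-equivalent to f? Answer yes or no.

D₁ = 40, D₂ = 40
river cycle of f (length 6): (-3, 4, 2), (2, 4, -3), (-3, 2, 3), (3, 4, -2), (-2, 4, 3), (3, 2, -3)
river cycle of g (length 6): (2, 4, -3), (-3, 2, 3), (3, 4, -2), (-2, 4, 3), (3, 2, -3), (-3, 4, 2)
cycles coincide ⇒ equivalent

yes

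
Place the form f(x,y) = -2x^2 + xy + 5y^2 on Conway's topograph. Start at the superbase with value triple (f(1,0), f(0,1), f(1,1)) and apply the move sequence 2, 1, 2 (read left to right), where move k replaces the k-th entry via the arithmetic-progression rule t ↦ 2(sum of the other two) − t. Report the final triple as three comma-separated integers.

start (-2,5,4) = (f(1,0),f(0,1),f(1,1))
replace slot 2: 2·((-2)+4) − 5 = -1 → (-2,-1,4)
replace slot 1: 2·((-1)+4) − (-2) = 8 → (8,-1,4)
replace slot 2: 2·(8+4) − (-1) = 25 → (8,25,4)

8,25,4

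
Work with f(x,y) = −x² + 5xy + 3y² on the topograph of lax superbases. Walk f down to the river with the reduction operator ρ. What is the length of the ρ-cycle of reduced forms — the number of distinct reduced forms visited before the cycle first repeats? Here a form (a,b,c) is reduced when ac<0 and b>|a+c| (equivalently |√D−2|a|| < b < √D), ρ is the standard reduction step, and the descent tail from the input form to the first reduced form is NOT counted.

D = 37, ⌊√D⌋ = 6
river: ρ → (3,1,-3)
river: ρ → (-3,5,1)
river: ρ → (1,5,-3)
river: ρ → (-3,1,3)
river: ρ → (3,5,-1)
river: ρ → (-1,5,3)
ρ-cycle length = 6 (tail of 0 descent steps not counted)

6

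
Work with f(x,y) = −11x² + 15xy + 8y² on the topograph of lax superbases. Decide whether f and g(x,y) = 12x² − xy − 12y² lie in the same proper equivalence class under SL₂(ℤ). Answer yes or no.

D₁ = 577, D₂ = 577
river cycle of f (length 10): (8, 17, -9), (-9, 19, 6), (6, 17, -12), (-12, 7, 11), (11, 15, -8), (-8, 17, 9), (9, 19, -6), (-6, 17, 12), (12, 7, -11), (-11, 15, 8)
river cycle of g (length 6): (-12, 1, 12), (12, 23, -1), (-1, 23, 12), (12, 1, -12), (-12, 23, 1), (1, 23, -12)
cycles differ ⇒ inequivalent

no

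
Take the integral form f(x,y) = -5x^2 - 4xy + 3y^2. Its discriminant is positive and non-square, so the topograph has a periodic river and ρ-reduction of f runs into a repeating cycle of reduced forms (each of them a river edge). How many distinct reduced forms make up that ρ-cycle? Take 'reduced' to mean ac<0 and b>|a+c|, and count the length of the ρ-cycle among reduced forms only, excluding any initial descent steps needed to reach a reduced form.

D = 76, ⌊√D⌋ = 8
descent: ρ → (3,4,-5)  [lands on river]
river: ρ → (-5,6,2)
river: ρ → (2,6,-5)
river: ρ → (-5,4,3)
river: ρ → (3,8,-1)
river: ρ → (-1,8,3)
ρ-cycle length = 6 (tail of 1 descent step not counted)

6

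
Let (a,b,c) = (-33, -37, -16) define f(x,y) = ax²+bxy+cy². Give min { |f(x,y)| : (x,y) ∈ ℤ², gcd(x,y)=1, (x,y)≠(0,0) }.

translate: b→-29 (≡37 mod 66), so (33,37,16)→(33,-29,12)
flip: (33,-29,12)→(12,29,33)
translate: b→5 (≡29 mod 24), so (12,29,33)→(12,5,16)
reduced (well bottom): (12,5,16) with a≤c, −a<b≤a
well minimum |f| = |-12| = 12 (negative-definite)

12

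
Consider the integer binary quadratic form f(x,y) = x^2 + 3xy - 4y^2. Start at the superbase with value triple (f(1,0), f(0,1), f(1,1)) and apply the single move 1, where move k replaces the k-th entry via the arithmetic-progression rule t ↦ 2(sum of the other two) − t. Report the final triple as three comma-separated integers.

start (1,-4,0) = (f(1,0),f(0,1),f(1,1))
replace slot 1: 2·((-4)+0) − 1 = -9 → (-9,-4,0)

-9,-4,0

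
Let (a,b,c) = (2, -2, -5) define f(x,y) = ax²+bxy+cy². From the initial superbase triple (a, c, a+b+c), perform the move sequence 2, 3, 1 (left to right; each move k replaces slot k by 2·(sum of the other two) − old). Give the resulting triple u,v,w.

start (2,-5,-5) = (f(1,0),f(0,1),f(1,1))
replace slot 2: 2·(2+(-5)) − (-5) = -1 → (2,-1,-5)
replace slot 3: 2·(2+(-1)) − (-5) = 7 → (2,-1,7)
replace slot 1: 2·((-1)+7) − 2 = 10 → (10,-1,7)

10,-1,7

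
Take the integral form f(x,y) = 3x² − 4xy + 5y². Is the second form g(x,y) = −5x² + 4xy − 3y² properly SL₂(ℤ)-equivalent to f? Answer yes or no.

D₁ = -44, D₂ = -44
f: translate: b→2 (≡-4 mod 6), so (3,-4,5)→(3,2,4)
f: reduced (well bottom): (3,2,4) with a≤c, −a<b≤a
g is negative-definite; reduce −g:
−g: flip: (5,-4,3)→(3,4,5)
−g: translate: b→-2 (≡4 mod 6), so (3,4,5)→(3,-2,4)
−g: reduced (well bottom): (3,-2,4) with a≤c, −a<b≤a
flip sign back: reduced form of g is (-3,2,-4)
reduced forms (3, 2, 4) vs (-3, 2, -4) ⇒ inequivalent

no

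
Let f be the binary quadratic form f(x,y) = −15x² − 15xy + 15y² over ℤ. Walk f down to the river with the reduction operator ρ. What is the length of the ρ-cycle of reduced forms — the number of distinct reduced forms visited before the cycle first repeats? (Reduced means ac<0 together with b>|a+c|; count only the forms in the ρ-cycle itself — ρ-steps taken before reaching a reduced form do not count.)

D = 1125, ⌊√D⌋ = 33
descent: ρ → (15,15,-15)  [lands on river]
river: ρ → (-15,15,15)
ρ-cycle length = 2 (tail of 1 descent step not counted)

2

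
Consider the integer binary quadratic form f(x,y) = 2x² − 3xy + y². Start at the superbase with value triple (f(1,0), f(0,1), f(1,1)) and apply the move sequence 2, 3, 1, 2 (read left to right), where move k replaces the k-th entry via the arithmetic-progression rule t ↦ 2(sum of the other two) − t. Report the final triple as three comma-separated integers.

start (2,1,0) = (f(1,0),f(0,1),f(1,1))
replace slot 2: 2·(2+0) − 1 = 3 → (2,3,0)
replace slot 3: 2·(2+3) − 0 = 10 → (2,3,10)
replace slot 1: 2·(3+10) − 2 = 24 → (24,3,10)
replace slot 2: 2·(24+10) − 3 = 65 → (24,65,10)

24,65,10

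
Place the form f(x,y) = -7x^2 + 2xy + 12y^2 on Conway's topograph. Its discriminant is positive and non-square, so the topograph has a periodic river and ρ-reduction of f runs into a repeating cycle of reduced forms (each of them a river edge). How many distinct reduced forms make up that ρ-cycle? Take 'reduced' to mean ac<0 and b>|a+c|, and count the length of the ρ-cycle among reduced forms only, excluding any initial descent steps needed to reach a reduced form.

D = 340, ⌊√D⌋ = 18
descent: ρ → (12,-2,-7)
descent: ρ → (-7,16,3)  [lands on river]
river: ρ → (3,14,-12)
river: ρ → (-12,10,5)
river: ρ → (5,10,-12)
river: ρ → (-12,14,3)
river: ρ → (3,16,-7)
river: ρ → (-7,12,7)
river: ρ → (7,16,-3)
river: ρ → (-3,14,12)
river: ρ → (12,10,-5)
river: ρ → (-5,10,12)
river: ρ → (12,14,-3)
river: ρ → (-3,16,7)
river: ρ → (7,12,-7)
ρ-cycle length = 14 (tail of 2 descent steps not counted)

14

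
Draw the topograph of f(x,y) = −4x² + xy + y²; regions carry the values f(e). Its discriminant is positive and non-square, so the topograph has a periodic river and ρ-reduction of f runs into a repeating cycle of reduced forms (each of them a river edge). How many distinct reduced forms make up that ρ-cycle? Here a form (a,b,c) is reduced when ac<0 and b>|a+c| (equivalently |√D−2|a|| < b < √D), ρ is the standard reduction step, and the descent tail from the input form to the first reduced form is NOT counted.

D = 17, ⌊√D⌋ = 4
descent: ρ → (1,3,-2)  [lands on river]
river: ρ → (-2,1,2)
river: ρ → (2,3,-1)
river: ρ → (-1,3,2)
river: ρ → (2,1,-2)
river: ρ → (-2,3,1)
ρ-cycle length = 6 (tail of 1 descent step not counted)

6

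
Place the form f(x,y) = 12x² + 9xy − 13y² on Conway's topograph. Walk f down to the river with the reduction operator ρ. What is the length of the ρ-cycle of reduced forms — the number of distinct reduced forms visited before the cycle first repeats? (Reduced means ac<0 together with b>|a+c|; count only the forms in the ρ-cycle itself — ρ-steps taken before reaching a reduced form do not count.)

D = 705, ⌊√D⌋ = 26
river: ρ → (-13,17,8)
river: ρ → (8,15,-15)
river: ρ → (-15,15,8)
river: ρ → (8,17,-13)
river: ρ → (-13,9,12)
river: ρ → (12,15,-10)
river: ρ → (-10,25,2)
river: ρ → (2,23,-22)
river: ρ → (-22,21,3)
river: ρ → (3,21,-22)
river: ρ → (-22,23,2)
river: ρ → (2,25,-10)
river: ρ → (-10,15,12)
river: ρ → (12,9,-13)
ρ-cycle length = 14 (tail of 0 descent steps not counted)

14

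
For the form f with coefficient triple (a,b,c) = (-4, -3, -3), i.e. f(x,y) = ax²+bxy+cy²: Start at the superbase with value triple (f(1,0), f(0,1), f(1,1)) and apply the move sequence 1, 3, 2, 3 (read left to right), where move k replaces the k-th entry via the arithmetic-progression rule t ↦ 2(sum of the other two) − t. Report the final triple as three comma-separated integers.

start (-4,-3,-10) = (f(1,0),f(0,1),f(1,1))
replace slot 1: 2·((-3)+(-10)) − (-4) = -22 → (-22,-3,-10)
replace slot 3: 2·((-22)+(-3)) − (-10) = -40 → (-22,-3,-40)
replace slot 2: 2·((-22)+(-40)) − (-3) = -121 → (-22,-121,-40)
replace slot 3: 2·((-22)+(-121)) − (-40) = -246 → (-22,-121,-246)

-22,-121,-246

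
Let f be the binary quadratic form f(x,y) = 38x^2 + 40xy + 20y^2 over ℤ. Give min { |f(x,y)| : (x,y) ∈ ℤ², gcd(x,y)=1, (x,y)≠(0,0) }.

translate: b→-36 (≡40 mod 76), so (38,40,20)→(38,-36,18)
flip: (38,-36,18)→(18,36,38)
translate: b→0 (≡36 mod 36), so (18,36,38)→(18,0,20)
reduced (well bottom): (18,0,20) with a≤c, −a<b≤a
well minimum = a = 18

18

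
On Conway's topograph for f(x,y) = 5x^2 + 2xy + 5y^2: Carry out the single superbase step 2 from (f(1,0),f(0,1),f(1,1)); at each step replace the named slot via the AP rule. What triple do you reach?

start (5,5,12) = (f(1,0),f(0,1),f(1,1))
replace slot 2: 2·(5+12) − 5 = 29 → (5,29,12)

5,29,12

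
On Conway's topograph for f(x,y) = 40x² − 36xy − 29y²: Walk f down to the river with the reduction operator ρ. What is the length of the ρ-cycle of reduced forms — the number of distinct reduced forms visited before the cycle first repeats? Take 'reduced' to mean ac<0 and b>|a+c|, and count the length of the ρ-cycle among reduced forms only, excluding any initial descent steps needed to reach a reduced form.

D = 5936, ⌊√D⌋ = 77
descent: ρ → (-29,36,40)  [lands on river]
river: ρ → (40,44,-25)
river: ρ → (-25,56,28)
river: ρ → (28,56,-25)
river: ρ → (-25,44,40)
river: ρ → (40,36,-29)
river: ρ → (-29,22,47)
river: ρ → (47,72,-4)
river: ρ → (-4,72,47)
river: ρ → (47,22,-29)
ρ-cycle length = 10 (tail of 1 descent step not counted)

10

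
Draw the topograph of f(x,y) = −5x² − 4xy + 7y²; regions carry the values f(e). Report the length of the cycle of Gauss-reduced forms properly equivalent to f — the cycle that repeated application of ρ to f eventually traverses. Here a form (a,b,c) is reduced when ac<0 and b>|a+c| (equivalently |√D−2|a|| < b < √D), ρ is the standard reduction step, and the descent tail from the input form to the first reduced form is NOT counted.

D = 156, ⌊√D⌋ = 12
descent: ρ → (7,4,-5)  [lands on river]
river: ρ → (-5,6,6)
river: ρ → (6,6,-5)
river: ρ → (-5,4,7)
river: ρ → (7,10,-2)
river: ρ → (-2,10,7)
ρ-cycle length = 6 (tail of 1 descent step not counted)

6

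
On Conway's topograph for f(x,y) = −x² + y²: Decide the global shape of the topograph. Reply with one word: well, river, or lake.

D = b²−4ac = 0² − 4·(-1)·1 = 4
D = 2² is a perfect square ⇒ form factors over ℤ ⇒ lakes

lake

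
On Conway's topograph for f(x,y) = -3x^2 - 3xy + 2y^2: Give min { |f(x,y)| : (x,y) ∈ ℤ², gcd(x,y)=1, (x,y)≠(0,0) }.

descent: ρ → (2,3,-3)  [lands on river]
river: ρ → (-3,3,2)
river: ρ → (2,5,-1)
river: ρ → (-1,5,2)
closes: descent 1, river 4
min |a| on river = 1

1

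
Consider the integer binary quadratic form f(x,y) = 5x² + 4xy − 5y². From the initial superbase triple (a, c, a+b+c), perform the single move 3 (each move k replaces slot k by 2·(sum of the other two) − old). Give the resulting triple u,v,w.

start (5,-5,4) = (f(1,0),f(0,1),f(1,1))
replace slot 3: 2·(5+(-5)) − 4 = -4 → (5,-5,-4)

5,-5,-4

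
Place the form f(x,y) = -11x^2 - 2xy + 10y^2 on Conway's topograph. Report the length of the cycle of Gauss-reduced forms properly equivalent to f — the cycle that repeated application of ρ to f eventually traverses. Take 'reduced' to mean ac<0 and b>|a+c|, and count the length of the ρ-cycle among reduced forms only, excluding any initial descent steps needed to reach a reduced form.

D = 444, ⌊√D⌋ = 21
descent: ρ → (10,2,-11)  [lands on river]
river: ρ → (-11,20,1)
river: ρ → (1,20,-11)
river: ρ → (-11,2,10)
river: ρ → (10,18,-3)
river: ρ → (-3,18,10)
ρ-cycle length = 6 (tail of 1 descent step not counted)

6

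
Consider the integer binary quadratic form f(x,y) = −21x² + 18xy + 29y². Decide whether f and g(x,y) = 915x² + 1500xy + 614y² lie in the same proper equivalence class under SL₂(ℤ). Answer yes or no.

D₁ = 2760, D₂ = 2760
river cycle of f (length 10): (29, 40, -10), (-10, 40, 29), (29, 18, -21), (-21, 24, 26), (26, 28, -19), (-19, 48, 6), (6, 48, -19), (-19, 28, 26), (26, 24, -21), (-21, 18, 29)
river cycle of g (length 10): (29, 40, -10), (-10, 40, 29), (29, 18, -21), (-21, 24, 26), (26, 28, -19), (-19, 48, 6), (6, 48, -19), (-19, 28, 26), (26, 24, -21), (-21, 18, 29)
cycles coincide ⇒ equivalent

yes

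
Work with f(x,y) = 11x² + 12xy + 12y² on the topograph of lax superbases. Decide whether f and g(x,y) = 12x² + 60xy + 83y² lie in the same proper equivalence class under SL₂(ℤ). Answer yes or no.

D₁ = -384, D₂ = -384
f: translate: b→-10 (≡12 mod 22), so (11,12,12)→(11,-10,11)
f: flip: (11,-10,11)→(11,10,11)
f: reduced (well bottom): (11,10,11) with a≤c, −a<b≤a
g: translate: b→12 (≡60 mod 24), so (12,60,83)→(12,12,11)
g: flip: (12,12,11)→(11,-12,12)
g: translate: b→10 (≡-12 mod 22), so (11,-12,12)→(11,10,11)
g: reduced (well bottom): (11,10,11) with a≤c, −a<b≤a
reduced forms (11, 10, 11) vs (11, 10, 11) ⇒ equivalent

yes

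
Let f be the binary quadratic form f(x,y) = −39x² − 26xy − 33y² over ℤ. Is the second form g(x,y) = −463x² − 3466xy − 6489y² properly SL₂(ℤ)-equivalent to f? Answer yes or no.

D₁ = -4472, D₂ = -4472
f is negative-definite; reduce −f:
−f: flip: (39,26,33)→(33,-26,39)
−f: reduced (well bottom): (33,-26,39) with a≤c, −a<b≤a
flip sign back: reduced form of f is (-33,26,-39)
g is negative-definite; reduce −g:
−g: translate: b→-238 (≡3466 mod 926), so (463,3466,6489)→(463,-238,33)
−g: flip: (463,-238,33)→(33,238,463)
−g: translate: b→-26 (≡238 mod 66), so (33,238,463)→(33,-26,39)
−g: reduced (well bottom): (33,-26,39) with a≤c, −a<b≤a
flip sign back: reduced form of g is (-33,26,-39)
reduced forms (-33, 26, -39) vs (-33, 26, -39) ⇒ equivalent

yes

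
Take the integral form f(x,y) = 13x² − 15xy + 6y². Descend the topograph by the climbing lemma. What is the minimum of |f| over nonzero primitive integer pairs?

translate: b→11 (≡-15 mod 26), so (13,-15,6)→(13,11,4)
flip: (13,11,4)→(4,-11,13)
translate: b→-3 (≡-11 mod 8), so (4,-11,13)→(4,-3,6)
reduced (well bottom): (4,-3,6) with a≤c, −a<b≤a
well minimum = a = 4

4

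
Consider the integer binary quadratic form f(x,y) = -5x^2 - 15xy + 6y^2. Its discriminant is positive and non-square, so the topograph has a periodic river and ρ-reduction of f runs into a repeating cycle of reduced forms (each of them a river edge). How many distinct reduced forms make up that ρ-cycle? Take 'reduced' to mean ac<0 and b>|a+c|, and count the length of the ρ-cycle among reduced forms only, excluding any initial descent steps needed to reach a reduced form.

D = 345, ⌊√D⌋ = 18
descent: ρ → (6,15,-5)  [lands on river]
river: ρ → (-5,15,6)
river: ρ → (6,9,-11)
river: ρ → (-11,13,4)
river: ρ → (4,11,-14)
river: ρ → (-14,17,1)
river: ρ → (1,17,-14)
river: ρ → (-14,11,4)
river: ρ → (4,13,-11)
river: ρ → (-11,9,6)
ρ-cycle length = 10 (tail of 1 descent step not counted)

10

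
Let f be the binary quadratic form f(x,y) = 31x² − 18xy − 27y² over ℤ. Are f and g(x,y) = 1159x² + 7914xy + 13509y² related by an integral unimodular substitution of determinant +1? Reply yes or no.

D₁ = 3672, D₂ = 3672
river cycle of f (length 16): (-27, 18, 31), (31, 44, -14), (-14, 40, 37), (37, 34, -17), (-17, 34, 37), (37, 40, -14), (-14, 44, 31), (31, 18, -27), (-27, 36, 22), (22, 52, -11), … (6 more)
river cycle of g (length 16): (31, 44, -14), (-14, 40, 37), (37, 34, -17), (-17, 34, 37), (37, 40, -14), (-14, 44, 31), (31, 18, -27), (-27, 36, 22), (22, 52, -11), (-11, 58, 7), … (6 more)
cycles coincide ⇒ equivalent

yes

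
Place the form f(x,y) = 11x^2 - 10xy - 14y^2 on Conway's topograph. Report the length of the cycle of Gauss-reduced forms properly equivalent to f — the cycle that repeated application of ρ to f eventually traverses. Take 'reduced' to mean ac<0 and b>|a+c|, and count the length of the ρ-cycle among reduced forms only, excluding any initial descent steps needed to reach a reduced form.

D = 716, ⌊√D⌋ = 26
descent: ρ → (-14,10,11)  [lands on river]
river: ρ → (11,12,-13)
river: ρ → (-13,14,10)
river: ρ → (10,26,-1)
river: ρ → (-1,26,10)
river: ρ → (10,14,-13)
river: ρ → (-13,12,11)
river: ρ → (11,10,-14)
river: ρ → (-14,18,7)
river: ρ → (7,24,-5)
river: ρ → (-5,26,2)
river: ρ → (2,26,-5)
river: ρ → (-5,24,7)
river: ρ → (7,18,-14)
ρ-cycle length = 14 (tail of 1 descent step not counted)

14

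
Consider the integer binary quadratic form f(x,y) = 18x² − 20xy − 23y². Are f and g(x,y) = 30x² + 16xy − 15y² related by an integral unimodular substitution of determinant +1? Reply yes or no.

D₁ = 2056, D₂ = 2056
river cycle of f (length 12): (-23, 20, 18), (18, 16, -25), (-25, 34, 9), (9, 38, -17), (-17, 30, 17), (17, 38, -9), (-9, 34, 25), (25, 16, -18), (-18, 20, 23), (23, 26, -15), … (2 more)
river cycle of g (length 6): (-15, 44, 2), (2, 44, -15), (-15, 16, 30), (30, 44, -1), (-1, 44, 30), (30, 16, -15)
cycles differ ⇒ inequivalent

no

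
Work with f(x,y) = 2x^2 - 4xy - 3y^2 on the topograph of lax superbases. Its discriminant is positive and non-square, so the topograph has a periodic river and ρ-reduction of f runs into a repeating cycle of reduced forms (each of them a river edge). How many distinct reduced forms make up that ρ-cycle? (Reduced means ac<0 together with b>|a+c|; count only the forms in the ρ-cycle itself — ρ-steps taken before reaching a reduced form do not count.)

D = 40, ⌊√D⌋ = 6
descent: ρ → (-3,4,2)  [lands on river]
river: ρ → (2,4,-3)
river: ρ → (-3,2,3)
river: ρ → (3,4,-2)
river: ρ → (-2,4,3)
river: ρ → (3,2,-3)
ρ-cycle length = 6 (tail of 1 descent step not counted)

6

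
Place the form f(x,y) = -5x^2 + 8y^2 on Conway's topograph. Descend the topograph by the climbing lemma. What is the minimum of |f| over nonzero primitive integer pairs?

descent: ρ → (8,0,-5)
descent: ρ → (-5,10,3)  [lands on river]
river: ρ → (3,8,-8)
river: ρ → (-8,8,3)
river: ρ → (3,10,-5)
closes: descent 2, river 4
min |a| on river = 3

3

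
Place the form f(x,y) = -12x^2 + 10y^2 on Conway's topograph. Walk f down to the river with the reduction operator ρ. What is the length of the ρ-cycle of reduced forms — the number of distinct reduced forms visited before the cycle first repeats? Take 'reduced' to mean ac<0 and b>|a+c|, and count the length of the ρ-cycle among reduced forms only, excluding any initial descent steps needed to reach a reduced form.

D = 480, ⌊√D⌋ = 21
descent: ρ → (10,20,-2)  [lands on river]
river: ρ → (-2,20,10)
ρ-cycle length = 2 (tail of 1 descent step not counted)

2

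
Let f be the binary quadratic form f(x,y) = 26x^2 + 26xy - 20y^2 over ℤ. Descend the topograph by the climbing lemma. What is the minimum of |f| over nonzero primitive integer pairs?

river: ρ → (-20,14,32)
river: ρ → (32,50,-2)
river: ρ → (-2,50,32)
river: ρ → (32,14,-20)
river: ρ → (-20,26,26)
river: ρ → (26,26,-20)
closes: descent 0, river 6
min |a| on river = 2

2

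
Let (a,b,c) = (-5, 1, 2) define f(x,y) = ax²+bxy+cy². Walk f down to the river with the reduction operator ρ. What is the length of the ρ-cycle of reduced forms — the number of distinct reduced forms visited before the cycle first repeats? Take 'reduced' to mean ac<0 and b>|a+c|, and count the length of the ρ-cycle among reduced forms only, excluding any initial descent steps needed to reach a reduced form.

D = 41, ⌊√D⌋ = 6
descent: ρ → (2,3,-4)  [lands on river]
river: ρ → (-4,5,1)
river: ρ → (1,5,-4)
river: ρ → (-4,3,2)
river: ρ → (2,5,-2)
river: ρ → (-2,3,4)
river: ρ → (4,5,-1)
river: ρ → (-1,5,4)
river: ρ → (4,3,-2)
river: ρ → (-2,5,2)
ρ-cycle length = 10 (tail of 1 descent step not counted)

10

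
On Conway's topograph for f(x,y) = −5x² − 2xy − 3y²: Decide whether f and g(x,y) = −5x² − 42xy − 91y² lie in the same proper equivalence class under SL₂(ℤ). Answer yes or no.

D₁ = -56, D₂ = -56
f is negative-definite; reduce −f:
−f: flip: (5,2,3)→(3,-2,5)
−f: reduced (well bottom): (3,-2,5) with a≤c, −a<b≤a
flip sign back: reduced form of f is (-3,2,-5)
g is negative-definite; reduce −g:
−g: translate: b→2 (≡42 mod 10), so (5,42,91)→(5,2,3)
−g: flip: (5,2,3)→(3,-2,5)
−g: reduced (well bottom): (3,-2,5) with a≤c, −a<b≤a
flip sign back: reduced form of g is (-3,2,-5)
reduced forms (-3, 2, -5) vs (-3, 2, -5) ⇒ equivalent

yes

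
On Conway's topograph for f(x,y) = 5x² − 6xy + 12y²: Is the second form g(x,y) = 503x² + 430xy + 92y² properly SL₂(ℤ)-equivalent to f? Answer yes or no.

D₁ = -204, D₂ = -204
f: translate: b→4 (≡-6 mod 10), so (5,-6,12)→(5,4,11)
f: reduced (well bottom): (5,4,11) with a≤c, −a<b≤a
g: flip: (503,430,92)→(92,-430,503)
g: translate: b→-62 (≡-430 mod 184), so (92,-430,503)→(92,-62,11)
g: flip: (92,-62,11)→(11,62,92)
g: translate: b→-4 (≡62 mod 22), so (11,62,92)→(11,-4,5)
g: flip: (11,-4,5)→(5,4,11)
g: reduced (well bottom): (5,4,11) with a≤c, −a<b≤a
reduced forms (5, 4, 11) vs (5, 4, 11) ⇒ equivalent

yes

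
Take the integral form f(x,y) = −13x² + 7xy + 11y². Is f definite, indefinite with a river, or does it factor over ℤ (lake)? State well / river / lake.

D = b²−4ac = 7² − 4·(-13)·11 = 621
D > 0 non-square ⇒ indefinite ⇒ periodic river

river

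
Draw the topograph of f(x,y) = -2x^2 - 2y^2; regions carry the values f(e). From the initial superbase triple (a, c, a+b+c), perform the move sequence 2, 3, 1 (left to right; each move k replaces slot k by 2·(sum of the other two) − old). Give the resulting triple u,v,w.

start (-2,-2,-4) = (f(1,0),f(0,1),f(1,1))
replace slot 2: 2·((-2)+(-4)) − (-2) = -10 → (-2,-10,-4)
replace slot 3: 2·((-2)+(-10)) − (-4) = -20 → (-2,-10,-20)
replace slot 1: 2·((-10)+(-20)) − (-2) = -58 → (-58,-10,-20)

-58,-10,-20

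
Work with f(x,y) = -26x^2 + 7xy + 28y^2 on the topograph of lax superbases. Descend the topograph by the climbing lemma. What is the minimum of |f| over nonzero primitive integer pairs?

river: ρ → (28,49,-5)
river: ρ → (-5,51,18)
river: ρ → (18,21,-35)
river: ρ → (-35,49,4)
river: ρ → (4,47,-47)
river: ρ → (-47,47,4)
river: ρ → (4,49,-35)
river: ρ → (-35,21,18)
river: ρ → (18,51,-5)
river: ρ → (-5,49,28)
river: ρ → (28,7,-26)
river: ρ → (-26,45,9)
river: ρ → (9,45,-26)
river: ρ → (-26,7,28)
closes: descent 0, river 14
min |a| on river = 4

4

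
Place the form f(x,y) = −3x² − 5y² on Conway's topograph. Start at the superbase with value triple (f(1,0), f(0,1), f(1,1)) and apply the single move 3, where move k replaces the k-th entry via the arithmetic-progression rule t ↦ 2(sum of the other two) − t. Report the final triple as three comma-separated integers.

start (-3,-5,-8) = (f(1,0),f(0,1),f(1,1))
replace slot 3: 2·((-3)+(-5)) − (-8) = -8 → (-3,-5,-8)

-3,-5,-8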